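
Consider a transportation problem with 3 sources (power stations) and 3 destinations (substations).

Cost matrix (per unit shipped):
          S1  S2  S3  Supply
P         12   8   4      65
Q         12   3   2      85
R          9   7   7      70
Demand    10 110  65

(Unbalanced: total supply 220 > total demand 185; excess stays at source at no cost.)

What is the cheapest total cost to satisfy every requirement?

Optimal allocation:
  P–S3: 65 × 4 = 260
  Q–S2: 85 × 3 = 255
  R–S1: 10 × 9 = 90
  R–S2: 25 × 7 = 175
Total = 260 + 255 + 90 + 175 = 780.

780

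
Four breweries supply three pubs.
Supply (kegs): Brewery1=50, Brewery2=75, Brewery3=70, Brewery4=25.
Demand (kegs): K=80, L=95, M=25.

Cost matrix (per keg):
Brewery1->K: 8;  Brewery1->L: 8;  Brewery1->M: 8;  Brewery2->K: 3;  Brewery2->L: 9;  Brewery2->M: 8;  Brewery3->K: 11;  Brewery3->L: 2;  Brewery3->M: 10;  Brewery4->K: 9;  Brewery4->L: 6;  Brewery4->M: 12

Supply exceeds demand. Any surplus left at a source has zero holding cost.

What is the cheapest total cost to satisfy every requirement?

755

One minimum-cost allocation:
  Brewery1→K: 5 × 8 = 40
  Brewery1→M: 25 × 8 = 200
  Brewery2→K: 75 × 3 = 225
  Brewery3→L: 70 × 2 = 140
  Brewery4→L: 25 × 6 = 150
Total = 40 + 200 + 225 + 140 + 150 = 755.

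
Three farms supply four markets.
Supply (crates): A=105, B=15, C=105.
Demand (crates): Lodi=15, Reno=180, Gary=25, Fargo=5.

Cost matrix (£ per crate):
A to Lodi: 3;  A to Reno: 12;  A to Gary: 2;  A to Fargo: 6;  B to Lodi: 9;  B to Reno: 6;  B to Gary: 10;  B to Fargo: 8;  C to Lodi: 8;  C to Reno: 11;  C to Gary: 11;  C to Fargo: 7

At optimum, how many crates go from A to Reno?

60

Solving gives:
  A–Lodi: 15 crates
  A–Reno: 60 crates
  A–Gary: 25 crates
  A–Fargo: 5 crates
  B–Reno: 15 crates
  C–Reno: 105 crates
Total cost = £2090.
So A→Reno carries 60 crates.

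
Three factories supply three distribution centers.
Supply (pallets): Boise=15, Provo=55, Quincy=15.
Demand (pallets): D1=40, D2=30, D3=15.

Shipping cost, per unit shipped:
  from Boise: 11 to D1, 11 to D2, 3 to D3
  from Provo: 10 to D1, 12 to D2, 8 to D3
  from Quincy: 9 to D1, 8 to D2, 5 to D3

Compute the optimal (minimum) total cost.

A cheapest plan:
  Boise to D3: 15 pallets
  Provo to D1: 40 pallets
  Provo to D2: 15 pallets
  Quincy to D2: 15 pallets
Total cost = 745.

745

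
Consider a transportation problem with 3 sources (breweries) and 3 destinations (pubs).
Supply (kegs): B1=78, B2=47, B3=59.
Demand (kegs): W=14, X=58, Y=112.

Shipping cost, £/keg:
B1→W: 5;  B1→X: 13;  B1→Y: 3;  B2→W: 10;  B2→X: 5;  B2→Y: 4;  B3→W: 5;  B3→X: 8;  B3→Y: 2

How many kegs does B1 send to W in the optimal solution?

Optimal shipments:
  B1–W: 14 kegs
  B1–Y: 64 kegs
  B2–X: 47 kegs
  B3–X: 11 kegs
  B3–Y: 48 kegs
Total cost = £681.
So B1→W carries 14 kegs.

14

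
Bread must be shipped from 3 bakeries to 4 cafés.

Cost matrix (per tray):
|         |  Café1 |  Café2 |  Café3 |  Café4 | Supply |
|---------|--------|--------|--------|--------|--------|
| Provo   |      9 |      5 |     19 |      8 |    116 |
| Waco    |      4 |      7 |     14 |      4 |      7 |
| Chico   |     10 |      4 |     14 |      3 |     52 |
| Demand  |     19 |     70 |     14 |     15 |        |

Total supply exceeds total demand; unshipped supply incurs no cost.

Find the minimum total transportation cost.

704

An optimal shipping plan:
  Provo–Café1: 12 trays
  Provo–Café2: 47 trays
  Waco–Café1: 7 trays
  Chico–Café2: 23 trays
  Chico–Café3: 14 trays
  Chico–Café4: 15 trays
Total cost = 704.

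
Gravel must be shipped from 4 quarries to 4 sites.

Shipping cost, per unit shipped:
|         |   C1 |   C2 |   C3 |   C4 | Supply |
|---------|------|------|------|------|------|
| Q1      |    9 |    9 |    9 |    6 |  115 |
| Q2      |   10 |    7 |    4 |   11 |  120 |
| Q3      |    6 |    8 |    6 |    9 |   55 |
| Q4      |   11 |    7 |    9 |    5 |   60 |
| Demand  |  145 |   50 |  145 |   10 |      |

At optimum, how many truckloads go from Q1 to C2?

Optimal shipments:
  Q1 to C1: 115 × 9 = 1035
  Q2 to C3: 120 × 4 = 480
  Q3 to C1: 30 × 6 = 180
  Q3 to C3: 25 × 6 = 150
  Q4 to C2: 50 × 7 = 350
  Q4 to C4: 10 × 5 = 50
Total cost = 2245.
The route Q1→C2 is not used.

0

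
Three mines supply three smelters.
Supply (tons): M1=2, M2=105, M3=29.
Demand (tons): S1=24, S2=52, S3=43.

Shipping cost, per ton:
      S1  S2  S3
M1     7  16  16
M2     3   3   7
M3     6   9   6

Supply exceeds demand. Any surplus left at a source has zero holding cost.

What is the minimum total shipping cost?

500

One minimum-cost allocation:
  M2 to S1: 24 × 3 = 72
  M2 to S2: 52 × 3 = 156
  M2 to S3: 14 × 7 = 98
  M3 to S3: 29 × 6 = 174
Total = 72 + 156 + 98 + 174 = 500.
(Supply check: M1 ships 0; M2 ships 90; M3 ships 29.)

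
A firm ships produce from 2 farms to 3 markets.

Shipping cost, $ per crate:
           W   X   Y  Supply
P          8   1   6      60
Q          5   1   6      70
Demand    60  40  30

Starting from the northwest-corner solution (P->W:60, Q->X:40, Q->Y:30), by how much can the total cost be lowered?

180

Current plan cost = 60·8 + 40·1 + 30·6 = $700.
Optimal plan:
  P->X: 40 × $1 = $40
  P->Y: 20 × $6 = $120
  Q->W: 60 × $5 = $300
  Q->Y: 10 × $6 = $60
Optimal cost = $520.
Saving = 700 − 520 = $180.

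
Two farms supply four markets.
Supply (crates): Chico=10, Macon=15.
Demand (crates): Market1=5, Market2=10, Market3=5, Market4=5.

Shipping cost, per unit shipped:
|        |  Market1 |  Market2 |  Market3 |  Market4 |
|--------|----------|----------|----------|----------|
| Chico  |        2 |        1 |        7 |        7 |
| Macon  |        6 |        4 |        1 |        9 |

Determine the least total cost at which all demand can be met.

85

A cheapest plan:
  Chico->Market1: 5 × 2 = 10
  Chico->Market2: 5 × 1 = 5
  Macon->Market2: 5 × 4 = 20
  Macon->Market3: 5 × 1 = 5
  Macon->Market4: 5 × 9 = 45
Total = 10 + 5 + 20 + 5 + 45 = 85.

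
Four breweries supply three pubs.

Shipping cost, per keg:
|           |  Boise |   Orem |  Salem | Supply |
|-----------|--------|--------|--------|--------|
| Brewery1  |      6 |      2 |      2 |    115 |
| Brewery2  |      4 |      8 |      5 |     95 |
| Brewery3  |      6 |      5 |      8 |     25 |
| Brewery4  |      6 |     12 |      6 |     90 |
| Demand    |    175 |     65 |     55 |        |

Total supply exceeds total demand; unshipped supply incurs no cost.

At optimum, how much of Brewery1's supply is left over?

0

Minimum-cost shipments:
  Brewery1 to Orem: 60 × 2 = 120
  Brewery1 to Salem: 55 × 2 = 110
  Brewery2 to Boise: 95 × 4 = 380
  Brewery3 to Boise: 20 × 6 = 120
  Brewery3 to Orem: 5 × 5 = 25
  Brewery4 to Boise: 60 × 6 = 360
Total cost = 1115.
Brewery1 ships 115 of its 115, leaving 0.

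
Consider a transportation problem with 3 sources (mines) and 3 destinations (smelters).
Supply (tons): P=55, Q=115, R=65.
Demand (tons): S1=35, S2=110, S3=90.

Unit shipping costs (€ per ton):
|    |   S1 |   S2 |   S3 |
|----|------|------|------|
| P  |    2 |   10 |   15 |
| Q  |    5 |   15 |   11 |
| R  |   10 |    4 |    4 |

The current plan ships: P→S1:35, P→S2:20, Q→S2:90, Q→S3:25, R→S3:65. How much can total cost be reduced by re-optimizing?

310

Current plan cost = 35·2 + 20·10 + 90·15 + 25·11 + 65·4 = €2155.
Optimal plan:
  P–S1: 10 tons
  P–S2: 45 tons
  Q–S1: 25 tons
  Q–S3: 90 tons
  R–S2: 65 tons
Optimal cost = €1845.
Saving = 2155 − 1845 = €310.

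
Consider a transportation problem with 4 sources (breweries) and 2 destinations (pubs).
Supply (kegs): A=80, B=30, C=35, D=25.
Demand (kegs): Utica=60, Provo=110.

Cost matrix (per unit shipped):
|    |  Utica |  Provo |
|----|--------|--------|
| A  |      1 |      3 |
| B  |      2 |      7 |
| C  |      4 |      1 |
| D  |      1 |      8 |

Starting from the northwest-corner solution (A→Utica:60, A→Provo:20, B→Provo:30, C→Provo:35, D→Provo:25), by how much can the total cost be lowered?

215

Current plan cost = 60·1 + 20·3 + 30·7 + 35·1 + 25·8 = 565.
Optimal plan:
  A→Utica: 5 × 1 = 5
  A→Provo: 75 × 3 = 225
  B→Utica: 30 × 2 = 60
  C→Provo: 35 × 1 = 35
  D→Utica: 25 × 1 = 25
Optimal cost = 350.
Saving = 565 − 350 = 215.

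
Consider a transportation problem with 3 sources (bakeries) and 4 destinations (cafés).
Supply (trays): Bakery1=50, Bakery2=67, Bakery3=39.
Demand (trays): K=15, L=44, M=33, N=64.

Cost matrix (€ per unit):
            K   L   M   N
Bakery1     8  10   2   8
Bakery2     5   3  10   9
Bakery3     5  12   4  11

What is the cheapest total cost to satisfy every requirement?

One minimum-cost allocation:
  Bakery1->M: 9 × €2 = €18
  Bakery1->N: 41 × €8 = €328
  Bakery2->L: 44 × €3 = €132
  Bakery2->N: 23 × €9 = €207
  Bakery3->K: 15 × €5 = €75
  Bakery3->M: 24 × €4 = €96
Total = 18 + 328 + 132 + 207 + 75 + 96 = €856.

856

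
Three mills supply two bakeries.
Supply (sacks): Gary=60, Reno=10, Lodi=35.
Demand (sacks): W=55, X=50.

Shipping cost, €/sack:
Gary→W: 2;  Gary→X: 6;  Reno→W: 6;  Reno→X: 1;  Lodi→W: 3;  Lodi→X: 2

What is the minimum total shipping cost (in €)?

A cheapest plan:
  Gary–W: 55 sacks
  Gary–X: 5 sacks
  Reno–X: 10 sacks
  Lodi–X: 35 sacks
Total cost = €220.
(Supply check: Gary ships 60; Reno ships 10; Lodi ships 35.)

220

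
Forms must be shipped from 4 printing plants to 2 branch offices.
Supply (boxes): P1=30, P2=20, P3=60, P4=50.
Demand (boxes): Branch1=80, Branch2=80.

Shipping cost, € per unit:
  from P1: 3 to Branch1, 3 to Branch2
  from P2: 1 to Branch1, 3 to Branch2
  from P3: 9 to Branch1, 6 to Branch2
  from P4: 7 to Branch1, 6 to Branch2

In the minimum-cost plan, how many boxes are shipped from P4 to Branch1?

The minimum-cost plan:
  P1→Branch1: 30 boxes
  P2→Branch1: 20 boxes
  P3→Branch2: 60 boxes
  P4→Branch1: 30 boxes
  P4→Branch2: 20 boxes
Total cost = €800.
So P4→Branch1 carries 30 boxes.

30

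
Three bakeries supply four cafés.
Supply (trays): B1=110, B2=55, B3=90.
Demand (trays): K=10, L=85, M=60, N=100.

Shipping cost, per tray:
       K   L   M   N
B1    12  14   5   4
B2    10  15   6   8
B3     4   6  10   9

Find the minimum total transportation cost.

An optimal shipping plan:
  B1 to M: 10 × 5 = 50
  B1 to N: 100 × 4 = 400
  B2 to K: 5 × 10 = 50
  B2 to M: 50 × 6 = 300
  B3 to K: 5 × 4 = 20
  B3 to L: 85 × 6 = 510
Total = 50 + 400 + 50 + 300 + 20 + 510 = 1330.

1330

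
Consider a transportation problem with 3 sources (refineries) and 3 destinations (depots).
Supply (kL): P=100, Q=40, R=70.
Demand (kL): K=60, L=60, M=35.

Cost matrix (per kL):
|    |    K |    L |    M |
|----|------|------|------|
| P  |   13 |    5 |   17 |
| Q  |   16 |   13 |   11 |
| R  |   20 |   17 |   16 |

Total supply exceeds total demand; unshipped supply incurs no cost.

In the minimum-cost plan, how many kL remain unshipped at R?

An optimal plan:
  P→K: 40 × 13 = 520
  P→L: 60 × 5 = 300
  Q→K: 5 × 16 = 80
  Q→M: 35 × 11 = 385
  R→K: 15 × 20 = 300
Total cost = 1585.
R ships 15 of its 70, leaving 55.

55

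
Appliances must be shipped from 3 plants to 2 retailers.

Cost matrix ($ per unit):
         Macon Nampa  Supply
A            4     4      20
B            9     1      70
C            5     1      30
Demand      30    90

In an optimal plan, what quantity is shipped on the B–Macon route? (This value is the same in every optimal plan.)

0

The minimum-cost plan:
  A→Macon: 20 units
  B→Nampa: 70 units
  C→Macon: 10 units
  C→Nampa: 20 units
Total cost = $220.
The route B→Macon is not used.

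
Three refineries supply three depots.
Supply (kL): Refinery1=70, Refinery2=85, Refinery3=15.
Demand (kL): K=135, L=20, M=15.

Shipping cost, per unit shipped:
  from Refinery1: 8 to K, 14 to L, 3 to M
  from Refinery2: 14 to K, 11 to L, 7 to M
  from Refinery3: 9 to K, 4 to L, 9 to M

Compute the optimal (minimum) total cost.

An optimal shipping plan:
  Refinery1->K: 70 × 8 = 560
  Refinery2->K: 65 × 14 = 910
  Refinery2->L: 5 × 11 = 55
  Refinery2->M: 15 × 7 = 105
  Refinery3->L: 15 × 4 = 60
Total = 560 + 910 + 55 + 105 + 60 = 1690.

1690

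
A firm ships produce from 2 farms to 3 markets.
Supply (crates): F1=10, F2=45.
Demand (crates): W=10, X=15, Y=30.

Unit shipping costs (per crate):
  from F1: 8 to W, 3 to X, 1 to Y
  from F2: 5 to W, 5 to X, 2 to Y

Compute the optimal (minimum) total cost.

A cheapest plan:
  F1->X: 10 × 3 = 30
  F2->W: 10 × 5 = 50
  F2->X: 5 × 5 = 25
  F2->Y: 30 × 2 = 60
Total = 30 + 50 + 25 + 60 = 165.

165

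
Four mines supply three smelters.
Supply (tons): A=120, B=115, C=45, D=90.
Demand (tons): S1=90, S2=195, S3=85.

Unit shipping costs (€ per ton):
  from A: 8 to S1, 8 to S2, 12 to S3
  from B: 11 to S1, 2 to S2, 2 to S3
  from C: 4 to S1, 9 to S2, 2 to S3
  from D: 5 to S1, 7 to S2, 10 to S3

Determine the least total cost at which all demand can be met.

1730

A cheapest plan:
  A to S2: 120 × €8 = €960
  B to S2: 75 × €2 = €150
  B to S3: 40 × €2 = €80
  C to S3: 45 × €2 = €90
  D to S1: 90 × €5 = €450
Total = 960 + 150 + 80 + 90 + 450 = €1730.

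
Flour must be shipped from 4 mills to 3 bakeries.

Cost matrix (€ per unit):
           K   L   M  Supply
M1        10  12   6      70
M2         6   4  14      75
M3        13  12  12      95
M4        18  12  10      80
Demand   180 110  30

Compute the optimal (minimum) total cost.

A cheapest plan:
  M1->K: 40 × €10 = €400
  M1->M: 30 × €6 = €180
  M2->K: 45 × €6 = €270
  M2->L: 30 × €4 = €120
  M3->K: 95 × €13 = €1235
  M4->L: 80 × €12 = €960
Total = 400 + 180 + 270 + 120 + 1235 + 960 = €3165.

3165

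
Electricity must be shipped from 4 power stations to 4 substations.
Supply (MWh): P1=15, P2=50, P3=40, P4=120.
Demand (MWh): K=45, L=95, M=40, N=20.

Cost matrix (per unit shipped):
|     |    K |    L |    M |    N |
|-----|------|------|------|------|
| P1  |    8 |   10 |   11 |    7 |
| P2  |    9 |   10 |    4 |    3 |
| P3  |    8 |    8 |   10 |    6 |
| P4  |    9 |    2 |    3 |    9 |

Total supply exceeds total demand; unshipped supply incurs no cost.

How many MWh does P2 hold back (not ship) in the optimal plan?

An optimal plan:
  P1 to K: 15 × 8 = 120
  P2 to M: 15 × 4 = 60
  P2 to N: 20 × 3 = 60
  P3 to K: 30 × 8 = 240
  P4 to L: 95 × 2 = 190
  P4 to M: 25 × 3 = 75
Total cost = 745.
P2 ships 35 of its 50, leaving 15.

15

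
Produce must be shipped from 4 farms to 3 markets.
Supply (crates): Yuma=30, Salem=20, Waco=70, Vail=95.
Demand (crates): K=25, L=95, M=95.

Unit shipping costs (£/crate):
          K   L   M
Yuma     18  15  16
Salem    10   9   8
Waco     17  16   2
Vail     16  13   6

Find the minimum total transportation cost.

1865

One minimum-cost allocation:
  Yuma to L: 30 × £15 = £450
  Salem to K: 20 × £10 = £200
  Waco to M: 70 × £2 = £140
  Vail to K: 5 × £16 = £80
  Vail to L: 65 × £13 = £845
  Vail to M: 25 × £6 = £150
Total = 450 + 200 + 140 + 80 + 845 + 150 = £1865.
(Supply check: Yuma ships 30; Salem ships 20; Waco ships 70; Vail ships 95.)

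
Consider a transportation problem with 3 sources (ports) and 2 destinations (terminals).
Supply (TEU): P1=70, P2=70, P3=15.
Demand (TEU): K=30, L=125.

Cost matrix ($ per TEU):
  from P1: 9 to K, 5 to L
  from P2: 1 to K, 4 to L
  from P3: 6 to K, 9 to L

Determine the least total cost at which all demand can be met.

675

One minimum-cost allocation:
  P1->L: 70 × $5 = $350
  P2->K: 30 × $1 = $30
  P2->L: 40 × $4 = $160
  P3->L: 15 × $9 = $135
Total = 350 + 30 + 160 + 135 = $675.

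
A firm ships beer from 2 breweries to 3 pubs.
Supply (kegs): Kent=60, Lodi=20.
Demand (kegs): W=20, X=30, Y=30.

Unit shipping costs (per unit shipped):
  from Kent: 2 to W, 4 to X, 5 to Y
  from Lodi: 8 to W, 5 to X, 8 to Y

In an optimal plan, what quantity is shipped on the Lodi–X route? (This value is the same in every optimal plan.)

20

Optimal shipments:
  Kent to W: 20 × 2 = 40
  Kent to X: 10 × 4 = 40
  Kent to Y: 30 × 5 = 150
  Lodi to X: 20 × 5 = 100
Total cost = 330.
So Lodi→X carries 20 kegs.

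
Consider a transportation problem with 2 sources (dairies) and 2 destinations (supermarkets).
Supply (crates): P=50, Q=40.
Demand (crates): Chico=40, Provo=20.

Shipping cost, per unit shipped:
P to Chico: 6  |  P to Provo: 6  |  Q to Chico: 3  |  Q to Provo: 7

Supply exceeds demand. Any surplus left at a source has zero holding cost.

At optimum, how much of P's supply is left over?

Minimum-cost shipments:
  P→Provo: 20 × 6 = 120
  Q→Chico: 40 × 3 = 120
Total cost = 240.
P ships 20 of its 50, leaving 30.

30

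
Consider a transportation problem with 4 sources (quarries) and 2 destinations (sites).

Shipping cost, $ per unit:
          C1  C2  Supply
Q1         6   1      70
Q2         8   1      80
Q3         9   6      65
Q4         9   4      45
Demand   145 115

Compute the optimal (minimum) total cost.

One minimum-cost allocation:
  Q1->C1: 70 × $6 = $420
  Q2->C2: 80 × $1 = $80
  Q3->C1: 65 × $9 = $585
  Q4->C1: 10 × $9 = $90
  Q4->C2: 35 × $4 = $140
Total = 420 + 80 + 585 + 90 + 140 = $1315.

1315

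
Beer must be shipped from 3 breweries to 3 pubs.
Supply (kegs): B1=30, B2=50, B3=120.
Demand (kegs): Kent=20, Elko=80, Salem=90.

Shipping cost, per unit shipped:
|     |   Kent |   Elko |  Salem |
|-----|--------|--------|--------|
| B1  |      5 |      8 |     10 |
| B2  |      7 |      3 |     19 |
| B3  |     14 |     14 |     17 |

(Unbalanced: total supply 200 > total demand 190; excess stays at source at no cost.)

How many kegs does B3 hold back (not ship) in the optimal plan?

Minimum-cost shipments:
  B1->Kent: 20 × 5 = 100
  B1->Salem: 10 × 10 = 100
  B2->Elko: 50 × 3 = 150
  B3->Elko: 30 × 14 = 420
  B3->Salem: 80 × 17 = 1360
Total cost = 2130.
B3 ships 110 of its 120, leaving 10.

10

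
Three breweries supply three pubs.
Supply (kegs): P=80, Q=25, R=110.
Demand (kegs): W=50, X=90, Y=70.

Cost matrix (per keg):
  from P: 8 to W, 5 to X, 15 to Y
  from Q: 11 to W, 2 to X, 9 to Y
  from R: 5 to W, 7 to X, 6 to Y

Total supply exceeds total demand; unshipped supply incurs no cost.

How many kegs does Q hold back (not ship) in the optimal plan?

An optimal plan:
  P→W: 10 × 8 = 80
  P→X: 65 × 5 = 325
  Q→X: 25 × 2 = 50
  R→W: 40 × 5 = 200
  R→Y: 70 × 6 = 420
Total cost = 1075.
Q ships 25 of its 25, leaving 0.

0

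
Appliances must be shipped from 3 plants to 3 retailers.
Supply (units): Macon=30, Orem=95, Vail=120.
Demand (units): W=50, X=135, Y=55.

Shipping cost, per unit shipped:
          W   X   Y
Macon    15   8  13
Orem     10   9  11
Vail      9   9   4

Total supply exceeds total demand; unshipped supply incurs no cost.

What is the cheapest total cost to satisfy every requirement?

1855

One minimum-cost allocation:
  Macon→X: 30 units
  Orem→X: 95 units
  Vail→W: 50 units
  Vail→X: 10 units
  Vail→Y: 55 units
Total cost = 1855.
(Supply check: Macon ships 30; Orem ships 95; Vail ships 115.)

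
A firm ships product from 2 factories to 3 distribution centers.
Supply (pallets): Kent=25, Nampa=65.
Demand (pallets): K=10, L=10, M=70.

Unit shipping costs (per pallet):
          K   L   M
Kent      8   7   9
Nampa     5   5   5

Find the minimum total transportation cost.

520

Optimal allocation:
  Kent to K: 10 × 8 = 80
  Kent to L: 10 × 7 = 70
  Kent to M: 5 × 9 = 45
  Nampa to M: 65 × 5 = 325
Total = 80 + 70 + 45 + 325 = 520.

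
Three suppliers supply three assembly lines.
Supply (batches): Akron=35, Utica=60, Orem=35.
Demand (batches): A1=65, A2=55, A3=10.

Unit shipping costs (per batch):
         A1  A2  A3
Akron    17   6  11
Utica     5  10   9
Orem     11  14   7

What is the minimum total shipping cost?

One minimum-cost allocation:
  Akron→A2: 35 × 6 = 210
  Utica→A1: 60 × 5 = 300
  Orem→A1: 5 × 11 = 55
  Orem→A2: 20 × 14 = 280
  Orem→A3: 10 × 7 = 70
Total = 210 + 300 + 55 + 280 + 70 = 915.
(Supply check: Akron ships 35; Utica ships 60; Orem ships 35.)

915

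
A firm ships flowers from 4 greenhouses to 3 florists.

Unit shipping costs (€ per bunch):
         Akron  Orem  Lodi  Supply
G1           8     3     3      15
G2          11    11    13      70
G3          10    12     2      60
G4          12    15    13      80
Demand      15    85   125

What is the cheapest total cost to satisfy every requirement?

One minimum-cost allocation:
  G1–Orem: 15 bunches
  G2–Orem: 70 bunches
  G3–Lodi: 60 bunches
  G4–Akron: 15 bunches
  G4–Lodi: 65 bunches
Total cost = €1960.
(Supply check: G1 ships 15; G2 ships 70; G3 ships 60; G4 ships 80.)

1960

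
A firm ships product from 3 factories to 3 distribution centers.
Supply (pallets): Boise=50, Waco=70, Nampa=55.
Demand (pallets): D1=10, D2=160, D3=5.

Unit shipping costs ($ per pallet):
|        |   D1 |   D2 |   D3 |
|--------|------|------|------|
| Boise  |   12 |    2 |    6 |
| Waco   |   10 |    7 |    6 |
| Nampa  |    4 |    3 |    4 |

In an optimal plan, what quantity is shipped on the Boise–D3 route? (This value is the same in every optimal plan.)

0

Solving gives:
  Boise to D2: 50 × $2 = $100
  Waco to D2: 65 × $7 = $455
  Waco to D3: 5 × $6 = $30
  Nampa to D1: 10 × $4 = $40
  Nampa to D2: 45 × $3 = $135
Total cost = $760.
The route Boise→D3 is not used.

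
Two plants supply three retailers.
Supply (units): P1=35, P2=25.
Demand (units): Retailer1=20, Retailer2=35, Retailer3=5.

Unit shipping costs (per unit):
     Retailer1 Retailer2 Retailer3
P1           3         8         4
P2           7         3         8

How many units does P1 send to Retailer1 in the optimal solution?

20

Solving gives:
  P1 to Retailer1: 20 × 3 = 60
  P1 to Retailer2: 10 × 8 = 80
  P1 to Retailer3: 5 × 4 = 20
  P2 to Retailer2: 25 × 3 = 75
Total cost = 235.
So P1→Retailer1 carries 20 units.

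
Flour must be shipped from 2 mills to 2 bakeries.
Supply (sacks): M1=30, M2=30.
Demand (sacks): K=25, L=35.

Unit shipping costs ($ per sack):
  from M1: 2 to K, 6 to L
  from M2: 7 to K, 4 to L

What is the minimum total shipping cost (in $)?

200

Optimal allocation:
  M1→K: 25 × $2 = $50
  M1→L: 5 × $6 = $30
  M2→L: 30 × $4 = $120
Total = 50 + 30 + 120 = $200.
(Supply check: M1 ships 30; M2 ships 30.)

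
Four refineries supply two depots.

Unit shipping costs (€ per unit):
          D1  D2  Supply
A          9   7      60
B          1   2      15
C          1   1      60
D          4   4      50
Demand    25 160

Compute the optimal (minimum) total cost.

One minimum-cost allocation:
  A->D2: 60 × €7 = €420
  B->D1: 15 × €1 = €15
  C->D1: 10 × €1 = €10
  C->D2: 50 × €1 = €50
  D->D2: 50 × €4 = €200
Total = 420 + 15 + 10 + 50 + 200 = €695.

695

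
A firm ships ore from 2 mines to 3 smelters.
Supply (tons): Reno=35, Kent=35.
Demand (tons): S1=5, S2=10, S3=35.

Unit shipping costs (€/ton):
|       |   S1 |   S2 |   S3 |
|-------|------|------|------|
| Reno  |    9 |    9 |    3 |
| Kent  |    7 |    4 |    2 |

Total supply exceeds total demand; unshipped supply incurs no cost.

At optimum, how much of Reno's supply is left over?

20

An optimal plan:
  Reno–S3: 15 × €3 = €45
  Kent–S1: 5 × €7 = €35
  Kent–S2: 10 × €4 = €40
  Kent–S3: 20 × €2 = €40
Total cost = €160.
Reno ships 15 of its 35, leaving 20.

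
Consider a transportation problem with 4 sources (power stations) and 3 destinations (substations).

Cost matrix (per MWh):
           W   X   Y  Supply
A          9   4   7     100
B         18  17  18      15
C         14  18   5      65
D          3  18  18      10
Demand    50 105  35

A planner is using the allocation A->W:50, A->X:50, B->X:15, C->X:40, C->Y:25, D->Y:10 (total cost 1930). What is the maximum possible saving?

640

Current plan cost = 50·9 + 50·4 + 15·17 + 40·18 + 25·5 + 10·18 = 1930.
Optimal plan:
  A–X: 100 × 4 = 400
  B–W: 10 × 18 = 180
  B–X: 5 × 17 = 85
  C–W: 30 × 14 = 420
  C–Y: 35 × 5 = 175
  D–W: 10 × 3 = 30
Optimal cost = 1290.
Saving = 1930 − 1290 = 640.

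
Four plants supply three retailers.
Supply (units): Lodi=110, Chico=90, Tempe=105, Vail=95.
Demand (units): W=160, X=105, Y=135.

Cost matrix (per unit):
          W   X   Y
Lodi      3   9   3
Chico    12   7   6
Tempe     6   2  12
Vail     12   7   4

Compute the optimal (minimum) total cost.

1710

An optimal shipping plan:
  Lodi to W: 110 × 3 = 330
  Chico to X: 50 × 7 = 350
  Chico to Y: 40 × 6 = 240
  Tempe to W: 50 × 6 = 300
  Tempe to X: 55 × 2 = 110
  Vail to Y: 95 × 4 = 380
Total = 330 + 350 + 240 + 300 + 110 + 380 = 1710.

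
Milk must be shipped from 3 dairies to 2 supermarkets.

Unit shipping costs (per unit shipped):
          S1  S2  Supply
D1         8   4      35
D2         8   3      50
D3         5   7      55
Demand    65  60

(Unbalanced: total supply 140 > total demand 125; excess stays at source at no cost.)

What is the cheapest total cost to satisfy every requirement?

545

An optimal shipping plan:
  D1->S1: 10 crates
  D1->S2: 10 crates
  D2->S2: 50 crates
  D3->S1: 55 crates
Total cost = 545.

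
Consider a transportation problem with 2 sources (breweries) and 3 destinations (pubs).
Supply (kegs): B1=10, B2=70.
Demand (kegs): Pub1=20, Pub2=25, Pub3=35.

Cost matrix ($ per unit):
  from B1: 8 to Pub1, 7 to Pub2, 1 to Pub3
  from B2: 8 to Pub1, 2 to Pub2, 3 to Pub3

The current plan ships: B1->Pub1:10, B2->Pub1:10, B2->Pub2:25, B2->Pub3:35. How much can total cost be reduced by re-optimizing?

Current plan cost = 10·8 + 10·8 + 25·2 + 35·3 = $315.
Optimal plan:
  B1 to Pub3: 10 × $1 = $10
  B2 to Pub1: 20 × $8 = $160
  B2 to Pub2: 25 × $2 = $50
  B2 to Pub3: 25 × $3 = $75
Optimal cost = $295.
Saving = 315 − 295 = $20.

20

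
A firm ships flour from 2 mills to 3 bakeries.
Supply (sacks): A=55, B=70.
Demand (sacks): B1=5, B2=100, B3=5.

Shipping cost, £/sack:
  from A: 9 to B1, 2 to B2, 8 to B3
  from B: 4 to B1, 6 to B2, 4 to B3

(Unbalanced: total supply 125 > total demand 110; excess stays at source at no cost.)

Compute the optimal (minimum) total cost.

420

An optimal shipping plan:
  A to B2: 55 × £2 = £110
  B to B1: 5 × £4 = £20
  B to B2: 45 × £6 = £270
  B to B3: 5 × £4 = £20
Total = 110 + 20 + 270 + 20 = £420.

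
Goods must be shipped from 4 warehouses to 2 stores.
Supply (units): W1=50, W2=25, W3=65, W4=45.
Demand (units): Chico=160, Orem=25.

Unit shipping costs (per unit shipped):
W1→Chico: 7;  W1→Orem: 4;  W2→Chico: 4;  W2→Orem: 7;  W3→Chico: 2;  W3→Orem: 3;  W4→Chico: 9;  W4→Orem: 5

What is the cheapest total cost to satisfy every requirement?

A cheapest plan:
  W1 to Chico: 50 × 7 = 350
  W2 to Chico: 25 × 4 = 100
  W3 to Chico: 65 × 2 = 130
  W4 to Chico: 20 × 9 = 180
  W4 to Orem: 25 × 5 = 125
Total = 350 + 100 + 130 + 180 + 125 = 885.
(Supply check: W1 ships 50; W2 ships 25; W3 ships 65; W4 ships 45.)

885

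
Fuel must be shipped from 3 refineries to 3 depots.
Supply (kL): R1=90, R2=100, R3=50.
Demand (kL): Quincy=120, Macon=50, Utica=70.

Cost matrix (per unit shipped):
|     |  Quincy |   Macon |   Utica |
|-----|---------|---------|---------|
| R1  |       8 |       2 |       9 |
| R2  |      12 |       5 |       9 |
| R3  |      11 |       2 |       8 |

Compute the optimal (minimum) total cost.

One minimum-cost allocation:
  R1→Quincy: 90 kL
  R2→Quincy: 30 kL
  R2→Utica: 70 kL
  R3→Macon: 50 kL
Total cost = 1810.

1810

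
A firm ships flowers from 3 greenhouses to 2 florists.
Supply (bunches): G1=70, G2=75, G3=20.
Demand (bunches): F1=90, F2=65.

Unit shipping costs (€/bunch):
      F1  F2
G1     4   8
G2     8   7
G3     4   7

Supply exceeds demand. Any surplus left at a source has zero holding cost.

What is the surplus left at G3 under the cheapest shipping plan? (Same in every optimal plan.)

0

An optimal plan:
  G1->F1: 70 × €4 = €280
  G2->F2: 65 × €7 = €455
  G3->F1: 20 × €4 = €80
Total cost = €815.
G3 ships 20 of its 20, leaving 0.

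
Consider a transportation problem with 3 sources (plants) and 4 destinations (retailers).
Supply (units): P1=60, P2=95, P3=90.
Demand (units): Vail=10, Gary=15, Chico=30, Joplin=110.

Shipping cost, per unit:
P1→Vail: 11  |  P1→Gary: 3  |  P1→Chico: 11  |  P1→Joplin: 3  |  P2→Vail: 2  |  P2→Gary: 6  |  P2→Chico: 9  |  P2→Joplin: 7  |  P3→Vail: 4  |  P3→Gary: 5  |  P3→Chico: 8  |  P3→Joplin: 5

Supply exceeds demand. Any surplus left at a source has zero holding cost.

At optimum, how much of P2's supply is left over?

80

Minimum-cost shipments:
  P1→Gary: 10 × 3 = 30
  P1→Joplin: 50 × 3 = 150
  P2→Vail: 10 × 2 = 20
  P2→Gary: 5 × 6 = 30
  P3→Chico: 30 × 8 = 240
  P3→Joplin: 60 × 5 = 300
Total cost = 770.
P2 ships 15 of its 95, leaving 80.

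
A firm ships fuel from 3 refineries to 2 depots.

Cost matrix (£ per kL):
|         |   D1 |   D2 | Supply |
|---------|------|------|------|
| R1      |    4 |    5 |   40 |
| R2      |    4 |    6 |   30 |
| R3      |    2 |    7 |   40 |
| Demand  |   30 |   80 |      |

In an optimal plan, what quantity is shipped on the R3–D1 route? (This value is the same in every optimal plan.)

30

The minimum-cost plan:
  R1–D2: 40 × £5 = £200
  R2–D2: 30 × £6 = £180
  R3–D1: 30 × £2 = £60
  R3–D2: 10 × £7 = £70
Total cost = £510.
So R3→D1 carries 30 kL.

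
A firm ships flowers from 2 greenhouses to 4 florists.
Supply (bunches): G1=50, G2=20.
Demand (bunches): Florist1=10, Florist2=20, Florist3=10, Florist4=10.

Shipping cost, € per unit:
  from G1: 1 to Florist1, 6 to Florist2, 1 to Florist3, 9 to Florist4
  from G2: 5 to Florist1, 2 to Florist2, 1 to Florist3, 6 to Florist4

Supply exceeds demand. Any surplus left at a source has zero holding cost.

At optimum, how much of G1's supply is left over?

20

Minimum-cost shipments:
  G1–Florist1: 10 bunches
  G1–Florist3: 10 bunches
  G1–Florist4: 10 bunches
  G2–Florist2: 20 bunches
Total cost = €150.
G1 ships 30 of its 50, leaving 20.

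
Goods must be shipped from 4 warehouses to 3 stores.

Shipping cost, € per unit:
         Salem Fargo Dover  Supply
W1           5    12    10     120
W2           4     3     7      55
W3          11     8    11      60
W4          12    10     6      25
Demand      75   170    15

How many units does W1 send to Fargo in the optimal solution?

45

Solving gives:
  W1–Salem: 75 units
  W1–Fargo: 45 units
  W2–Fargo: 55 units
  W3–Fargo: 60 units
  W4–Fargo: 10 units
  W4–Dover: 15 units
Total cost = €1750.
So W1→Fargo carries 45 units.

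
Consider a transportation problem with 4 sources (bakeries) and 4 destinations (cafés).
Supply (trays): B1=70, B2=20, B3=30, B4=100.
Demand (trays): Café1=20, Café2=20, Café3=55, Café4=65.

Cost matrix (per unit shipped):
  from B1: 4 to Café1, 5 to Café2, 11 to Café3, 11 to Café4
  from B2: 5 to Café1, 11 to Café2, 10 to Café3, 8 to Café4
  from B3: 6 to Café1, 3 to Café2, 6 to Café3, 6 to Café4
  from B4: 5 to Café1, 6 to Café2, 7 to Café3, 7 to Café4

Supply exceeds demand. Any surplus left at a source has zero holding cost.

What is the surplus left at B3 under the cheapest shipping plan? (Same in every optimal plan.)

Minimum-cost shipments:
  B1 to Café1: 20 trays
  B1 to Café2: 10 trays
  B3 to Café2: 10 trays
  B3 to Café3: 20 trays
  B4 to Café3: 35 trays
  B4 to Café4: 65 trays
Total cost = 980.
B3 ships 30 of its 30, leaving 0.

0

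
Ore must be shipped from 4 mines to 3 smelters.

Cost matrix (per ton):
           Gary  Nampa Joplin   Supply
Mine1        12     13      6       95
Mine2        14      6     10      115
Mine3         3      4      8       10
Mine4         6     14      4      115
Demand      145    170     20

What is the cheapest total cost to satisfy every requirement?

Optimal allocation:
  Mine1→Gary: 20 × 12 = 240
  Mine1→Nampa: 55 × 13 = 715
  Mine1→Joplin: 20 × 6 = 120
  Mine2→Nampa: 115 × 6 = 690
  Mine3→Gary: 10 × 3 = 30
  Mine4→Gary: 115 × 6 = 690
Total = 240 + 715 + 120 + 690 + 30 + 690 = 2485.

2485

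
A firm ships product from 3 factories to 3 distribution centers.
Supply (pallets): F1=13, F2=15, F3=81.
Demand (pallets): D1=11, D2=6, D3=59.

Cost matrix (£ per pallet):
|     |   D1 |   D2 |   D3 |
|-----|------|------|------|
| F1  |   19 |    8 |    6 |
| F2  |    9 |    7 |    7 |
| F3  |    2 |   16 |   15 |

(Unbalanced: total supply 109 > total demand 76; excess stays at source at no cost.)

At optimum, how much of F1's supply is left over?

Minimum-cost shipments:
  F1–D3: 13 × £6 = £78
  F2–D2: 6 × £7 = £42
  F2–D3: 9 × £7 = £63
  F3–D1: 11 × £2 = £22
  F3–D3: 37 × £15 = £555
Total cost = £760.
F1 ships 13 of its 13, leaving 0.

0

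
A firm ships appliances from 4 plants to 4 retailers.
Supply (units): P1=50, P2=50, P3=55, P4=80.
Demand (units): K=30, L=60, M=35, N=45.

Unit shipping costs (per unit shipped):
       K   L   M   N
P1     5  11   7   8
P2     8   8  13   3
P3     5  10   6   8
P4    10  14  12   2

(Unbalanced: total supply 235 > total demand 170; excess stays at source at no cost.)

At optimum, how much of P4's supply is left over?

35

Minimum-cost shipments:
  P1 to K: 30 × 5 = 150
  P2 to L: 50 × 8 = 400
  P3 to L: 10 × 10 = 100
  P3 to M: 35 × 6 = 210
  P4 to N: 45 × 2 = 90
Total cost = 950.
P4 ships 45 of its 80, leaving 35.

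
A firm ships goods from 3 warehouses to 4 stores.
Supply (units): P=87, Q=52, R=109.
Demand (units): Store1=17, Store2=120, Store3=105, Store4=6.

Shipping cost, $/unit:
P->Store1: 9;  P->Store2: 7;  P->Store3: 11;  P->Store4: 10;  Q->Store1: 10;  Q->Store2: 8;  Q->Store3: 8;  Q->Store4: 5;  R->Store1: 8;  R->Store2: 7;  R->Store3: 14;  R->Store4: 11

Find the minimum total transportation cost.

An optimal shipping plan:
  P to Store2: 28 × $7 = $196
  P to Store3: 59 × $11 = $649
  Q to Store3: 46 × $8 = $368
  Q to Store4: 6 × $5 = $30
  R to Store1: 17 × $8 = $136
  R to Store2: 92 × $7 = $644
Total = 196 + 649 + 368 + 30 + 136 + 644 = $2023.

2023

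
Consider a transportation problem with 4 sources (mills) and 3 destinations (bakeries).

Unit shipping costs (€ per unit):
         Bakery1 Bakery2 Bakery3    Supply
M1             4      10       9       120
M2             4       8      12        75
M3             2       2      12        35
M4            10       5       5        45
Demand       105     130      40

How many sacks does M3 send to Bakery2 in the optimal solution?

35

Solving gives:
  M1–Bakery1: 105 × €4 = €420
  M1–Bakery3: 15 × €9 = €135
  M2–Bakery2: 75 × €8 = €600
  M3–Bakery2: 35 × €2 = €70
  M4–Bakery2: 20 × €5 = €100
  M4–Bakery3: 25 × €5 = €125
Total cost = €1450.
So M3→Bakery2 carries 35 sacks.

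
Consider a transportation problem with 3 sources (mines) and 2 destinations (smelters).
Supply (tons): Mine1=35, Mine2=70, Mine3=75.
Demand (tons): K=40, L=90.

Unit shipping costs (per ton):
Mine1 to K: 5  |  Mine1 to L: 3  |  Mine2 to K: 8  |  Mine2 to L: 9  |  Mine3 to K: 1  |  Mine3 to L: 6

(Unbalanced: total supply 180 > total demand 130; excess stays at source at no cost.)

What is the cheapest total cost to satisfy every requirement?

535

One minimum-cost allocation:
  Mine1–L: 35 × 3 = 105
  Mine2–L: 20 × 9 = 180
  Mine3–K: 40 × 1 = 40
  Mine3–L: 35 × 6 = 210
Total = 105 + 180 + 40 + 210 = 535.
(Supply check: Mine1 ships 35; Mine2 ships 20; Mine3 ships 75.)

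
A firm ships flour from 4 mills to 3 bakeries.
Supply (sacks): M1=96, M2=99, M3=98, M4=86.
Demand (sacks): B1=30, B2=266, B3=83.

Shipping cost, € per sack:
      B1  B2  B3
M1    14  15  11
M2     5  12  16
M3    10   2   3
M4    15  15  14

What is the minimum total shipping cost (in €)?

3572

A cheapest plan:
  M1–B2: 13 × €15 = €195
  M1–B3: 83 × €11 = €913
  M2–B1: 30 × €5 = €150
  M2–B2: 69 × €12 = €828
  M3–B2: 98 × €2 = €196
  M4–B2: 86 × €15 = €1290
Total = 195 + 913 + 150 + 828 + 196 + 1290 = €3572.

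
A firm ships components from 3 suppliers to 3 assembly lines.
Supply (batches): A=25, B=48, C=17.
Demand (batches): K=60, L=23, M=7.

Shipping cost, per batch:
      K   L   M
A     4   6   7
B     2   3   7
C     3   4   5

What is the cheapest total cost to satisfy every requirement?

284

An optimal shipping plan:
  A to K: 25 batches
  B to K: 25 batches
  B to L: 23 batches
  C to K: 10 batches
  C to M: 7 batches
Total cost = 284.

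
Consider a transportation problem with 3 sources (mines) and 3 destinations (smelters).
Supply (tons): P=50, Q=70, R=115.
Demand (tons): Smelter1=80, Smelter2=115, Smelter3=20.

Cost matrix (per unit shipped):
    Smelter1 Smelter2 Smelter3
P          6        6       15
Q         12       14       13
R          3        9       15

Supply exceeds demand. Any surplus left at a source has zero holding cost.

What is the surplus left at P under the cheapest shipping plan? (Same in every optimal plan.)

Minimum-cost shipments:
  P–Smelter2: 50 × 6 = 300
  Q–Smelter2: 30 × 14 = 420
  Q–Smelter3: 20 × 13 = 260
  R–Smelter1: 80 × 3 = 240
  R–Smelter2: 35 × 9 = 315
Total cost = 1535.
P ships 50 of its 50, leaving 0.

0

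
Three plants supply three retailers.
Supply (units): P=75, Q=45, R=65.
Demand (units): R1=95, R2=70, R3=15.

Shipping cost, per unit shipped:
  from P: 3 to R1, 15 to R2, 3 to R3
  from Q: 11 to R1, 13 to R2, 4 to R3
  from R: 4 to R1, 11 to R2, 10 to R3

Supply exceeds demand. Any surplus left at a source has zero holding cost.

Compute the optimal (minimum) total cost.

One minimum-cost allocation:
  P–R1: 75 × 3 = 225
  Q–R2: 25 × 13 = 325
  Q–R3: 15 × 4 = 60
  R–R1: 20 × 4 = 80
  R–R2: 45 × 11 = 495
Total = 225 + 325 + 60 + 80 + 495 = 1185.

1185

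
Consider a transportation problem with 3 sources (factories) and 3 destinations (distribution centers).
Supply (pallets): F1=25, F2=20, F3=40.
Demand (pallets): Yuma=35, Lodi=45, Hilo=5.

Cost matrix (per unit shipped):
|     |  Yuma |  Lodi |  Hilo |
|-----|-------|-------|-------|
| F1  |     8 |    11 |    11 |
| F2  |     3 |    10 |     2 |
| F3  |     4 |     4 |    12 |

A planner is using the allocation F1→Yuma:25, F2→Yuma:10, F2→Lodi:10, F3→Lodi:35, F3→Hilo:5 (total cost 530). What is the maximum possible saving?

100

Current plan cost = 25·8 + 10·3 + 10·10 + 35·4 + 5·12 = 530.
Optimal plan:
  F1→Yuma: 20 × 8 = 160
  F1→Lodi: 5 × 11 = 55
  F2→Yuma: 15 × 3 = 45
  F2→Hilo: 5 × 2 = 10
  F3→Lodi: 40 × 4 = 160
Optimal cost = 430.
Saving = 530 − 430 = 100.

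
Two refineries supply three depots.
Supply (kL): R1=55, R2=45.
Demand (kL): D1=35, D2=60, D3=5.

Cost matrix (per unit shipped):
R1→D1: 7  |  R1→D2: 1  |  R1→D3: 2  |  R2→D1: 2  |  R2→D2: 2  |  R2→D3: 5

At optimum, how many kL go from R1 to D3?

5

Solving gives:
  R1–D2: 50 × 1 = 50
  R1–D3: 5 × 2 = 10
  R2–D1: 35 × 2 = 70
  R2–D2: 10 × 2 = 20
Total cost = 150.
So R1→D3 carries 5 kL.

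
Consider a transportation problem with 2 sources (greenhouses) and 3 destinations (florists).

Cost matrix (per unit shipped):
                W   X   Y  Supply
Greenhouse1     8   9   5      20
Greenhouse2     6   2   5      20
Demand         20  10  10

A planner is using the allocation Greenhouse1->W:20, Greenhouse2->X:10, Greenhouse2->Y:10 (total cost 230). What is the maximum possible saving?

Current plan cost = 20·8 + 10·2 + 10·5 = 230.
Optimal plan:
  Greenhouse1 to W: 10 bunches
  Greenhouse1 to Y: 10 bunches
  Greenhouse2 to W: 10 bunches
  Greenhouse2 to X: 10 bunches
Optimal cost = 210.
Saving = 230 − 210 = 20.

20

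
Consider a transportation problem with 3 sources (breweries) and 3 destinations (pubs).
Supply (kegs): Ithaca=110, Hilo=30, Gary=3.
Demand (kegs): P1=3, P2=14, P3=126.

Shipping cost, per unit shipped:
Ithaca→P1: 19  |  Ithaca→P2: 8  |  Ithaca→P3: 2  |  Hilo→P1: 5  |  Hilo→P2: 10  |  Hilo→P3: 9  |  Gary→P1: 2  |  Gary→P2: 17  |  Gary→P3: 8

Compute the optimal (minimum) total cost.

A cheapest plan:
  Ithaca→P3: 110 kegs
  Hilo→P2: 14 kegs
  Hilo→P3: 16 kegs
  Gary→P1: 3 kegs
Total cost = 510.

510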